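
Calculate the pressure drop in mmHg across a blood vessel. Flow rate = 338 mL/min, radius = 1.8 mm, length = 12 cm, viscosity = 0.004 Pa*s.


dP = 8*mu*L*Q / (pi*r^4)
Q = 338 mL/min = 5.63333e-06 m^3/s
dP = 655.929 Pa = 655.929 / 133.322 mmHg = 4.92 mmHg


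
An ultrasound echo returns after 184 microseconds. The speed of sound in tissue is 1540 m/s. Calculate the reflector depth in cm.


depth = c * t / 2
t = 184 us = 1.8400e-04 s
depth = 1540 * 1.8400e-04 / 2
depth = 0.14168 m = 14.168 cm


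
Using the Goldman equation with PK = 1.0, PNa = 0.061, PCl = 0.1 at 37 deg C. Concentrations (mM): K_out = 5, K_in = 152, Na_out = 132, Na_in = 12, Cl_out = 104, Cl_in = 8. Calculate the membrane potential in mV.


Vm = (RT/F)*ln((PK*Ko + PNa*Nao + PCl*Cli)/(PK*Ki + PNa*Nai + PCl*Clo))
Numer = 13.852, Denom = 163.132
Vm = -65.91 mV


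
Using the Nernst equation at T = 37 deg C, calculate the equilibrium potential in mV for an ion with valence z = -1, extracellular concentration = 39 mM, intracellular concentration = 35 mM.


E = (RT/(zF)) * ln(C_out/C_in)
T = 37 + 273.15 = 310.15 K
E = (8.314 * 310.15 / (-1 * 96485)) * ln(39/35)
E = -2.892 mV


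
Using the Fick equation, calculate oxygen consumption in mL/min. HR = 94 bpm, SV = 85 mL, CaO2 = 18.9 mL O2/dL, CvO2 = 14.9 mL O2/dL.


CO = HR*SV = 94*85/1000 = 7.99 L/min
a-v O2 diff = 18.9 - 14.9 = 4 mL/dL
VO2 = CO * (CaO2-CvO2) * 10 dL/L
VO2 = 7.99 * 4 * 10
VO2 = 319.6 mL/min


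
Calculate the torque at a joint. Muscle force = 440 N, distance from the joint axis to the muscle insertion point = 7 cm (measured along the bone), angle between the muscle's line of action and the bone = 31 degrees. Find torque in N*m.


Torque = F * d * sin(theta)   (moment arm = d*sin(theta))
d = 7 cm = 0.07 m
Torque = 440 * 0.07 * sin(31)
Torque = 15.86 N*m


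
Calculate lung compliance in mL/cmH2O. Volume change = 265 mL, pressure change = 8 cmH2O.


C = dV / dP
C = 265 / 8
C = 33.12 mL/cmH2O


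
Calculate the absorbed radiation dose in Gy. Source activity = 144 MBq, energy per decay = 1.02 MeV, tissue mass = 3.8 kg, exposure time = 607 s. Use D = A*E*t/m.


A = 144 MBq = 1.4400e+08 Bq
E = 1.02 MeV = 1.63404e-13 J
D = A*E*t/m = 1.4400e+08*1.63404e-13*607/3.8
D = 0.003759 Gy


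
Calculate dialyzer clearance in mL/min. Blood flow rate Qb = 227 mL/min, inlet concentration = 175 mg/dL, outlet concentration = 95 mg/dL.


K = Qb * (Cb_in - Cb_out) / Cb_in
K = 227 * (175 - 95) / 175
K = 103.8 mL/min


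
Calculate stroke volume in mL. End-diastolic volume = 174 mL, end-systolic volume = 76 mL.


SV = EDV - ESV
SV = 174 - 76
SV = 98 mL


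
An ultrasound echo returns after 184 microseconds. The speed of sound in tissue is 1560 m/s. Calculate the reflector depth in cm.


depth = c * t / 2
t = 184 us = 1.8400e-04 s
depth = 1560 * 1.8400e-04 / 2
depth = 0.14352 m = 14.352 cm


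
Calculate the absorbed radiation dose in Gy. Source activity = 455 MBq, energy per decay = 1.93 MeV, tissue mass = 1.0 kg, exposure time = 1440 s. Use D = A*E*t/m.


A = 455 MBq = 4.5500e+08 Bq
E = 1.93 MeV = 3.09186e-13 J
D = A*E*t/m = 4.5500e+08*3.09186e-13*1440/1.0
D = 0.2026 Gy


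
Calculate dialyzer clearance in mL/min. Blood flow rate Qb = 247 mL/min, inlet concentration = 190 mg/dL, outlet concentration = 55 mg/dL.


K = Qb * (Cb_in - Cb_out) / Cb_in
K = 247 * (190 - 55) / 190
K = 175.5 mL/min


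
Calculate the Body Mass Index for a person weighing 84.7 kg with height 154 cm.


BMI = weight / height^2
height = 154 cm = 1.54 m
BMI = 84.7 / 1.54^2
BMI = 35.71 kg/m^2


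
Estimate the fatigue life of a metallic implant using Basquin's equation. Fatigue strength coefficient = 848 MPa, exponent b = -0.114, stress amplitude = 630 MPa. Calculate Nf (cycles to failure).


sigma_a = sigma_f' * (2Nf)^b
2Nf = (sigma_a/sigma_f')^(1/b)
2Nf = (630/848)^(1/-0.114)
2Nf = 13.553893
Nf = 6.777


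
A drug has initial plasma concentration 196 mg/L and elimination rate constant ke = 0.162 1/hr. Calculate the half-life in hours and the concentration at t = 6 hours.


t_half = ln(2) / ke = 0.693147 / 0.162 = 4.279 hr
C(t) = C0 * exp(-ke*t) = 196 * exp(-0.162*6)
C(6) = 74.15 mg/L


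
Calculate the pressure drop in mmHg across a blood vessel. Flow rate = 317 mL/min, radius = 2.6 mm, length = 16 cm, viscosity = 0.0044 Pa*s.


dP = 8*mu*L*Q / (pi*r^4)
Q = 317 mL/min = 5.28333e-06 m^3/s
dP = 207.266 Pa = 207.266 / 133.322 mmHg = 1.555 mmHg


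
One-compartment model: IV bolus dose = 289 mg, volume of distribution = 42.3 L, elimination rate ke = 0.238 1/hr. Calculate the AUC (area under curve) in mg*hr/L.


C0 = Dose/Vd = 289/42.3 = 6.83215 mg/L
AUC = C0/ke = 6.83215/0.238
AUC = 28.71 mg*hr/L


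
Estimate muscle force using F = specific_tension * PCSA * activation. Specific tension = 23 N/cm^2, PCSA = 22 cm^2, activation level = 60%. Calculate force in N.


F = sigma * PCSA * activation
F = 23 * 22 * 0.6
F = 303.6 N


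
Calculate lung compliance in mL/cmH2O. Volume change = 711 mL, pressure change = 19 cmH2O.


C = dV / dP
C = 711 / 19
C = 37.42 mL/cmH2O


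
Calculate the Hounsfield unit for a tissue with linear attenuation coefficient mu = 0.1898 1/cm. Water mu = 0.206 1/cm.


HU = ((mu_tissue - mu_water) / mu_water) * 1000
HU = ((0.1898 - 0.206) / 0.206) * 1000
HU = -78.64


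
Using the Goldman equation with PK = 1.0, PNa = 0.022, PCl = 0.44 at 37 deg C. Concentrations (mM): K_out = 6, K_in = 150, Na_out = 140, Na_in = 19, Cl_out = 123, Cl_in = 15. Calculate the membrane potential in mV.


Vm = (RT/F)*ln((PK*Ko + PNa*Nao + PCl*Cli)/(PK*Ki + PNa*Nai + PCl*Clo))
Numer = 15.68, Denom = 204.538
Vm = -68.64 mV


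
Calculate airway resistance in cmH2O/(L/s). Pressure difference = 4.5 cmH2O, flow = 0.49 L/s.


R = dP / flow
R = 4.5 / 0.49
R = 9.184 cmH2O/(L/s)


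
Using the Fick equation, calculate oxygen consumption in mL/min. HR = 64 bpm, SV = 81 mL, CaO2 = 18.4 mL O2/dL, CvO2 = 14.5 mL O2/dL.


CO = HR*SV = 64*81/1000 = 5.184 L/min
a-v O2 diff = 18.4 - 14.5 = 3.9 mL/dL
VO2 = CO * (CaO2-CvO2) * 10 dL/L
VO2 = 5.184 * 3.9 * 10
VO2 = 202.2 mL/min


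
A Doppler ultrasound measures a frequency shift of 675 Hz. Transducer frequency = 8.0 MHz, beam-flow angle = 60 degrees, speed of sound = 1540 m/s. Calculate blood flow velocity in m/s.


v = fd * c / (2 * f0 * cos(theta))
v = 675 * 1540 / (2 * 8.0000e+06 * cos(60))
v = 0.1299 m/s


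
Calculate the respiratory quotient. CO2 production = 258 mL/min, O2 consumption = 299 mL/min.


RQ = VCO2 / VO2
RQ = 258 / 299
RQ = 0.8629


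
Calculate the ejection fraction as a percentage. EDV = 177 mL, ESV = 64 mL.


SV = EDV - ESV = 177 - 64 = 113 mL
EF = SV/EDV * 100 = 113/177 * 100
EF = 63.84%


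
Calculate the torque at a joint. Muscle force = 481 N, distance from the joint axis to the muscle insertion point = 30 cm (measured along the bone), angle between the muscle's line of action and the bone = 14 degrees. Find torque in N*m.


Torque = F * d * sin(theta)   (moment arm = d*sin(theta))
d = 30 cm = 0.3 m
Torque = 481 * 0.3 * sin(14)
Torque = 34.91 N*m


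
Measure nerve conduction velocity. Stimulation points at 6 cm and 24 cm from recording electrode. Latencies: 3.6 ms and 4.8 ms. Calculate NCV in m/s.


Distance = (24 - 6) / 100 = 0.18 m
dt = (4.8 - 3.6) / 1000 = 0.0012 s
NCV = dist / dt = 150 m/s


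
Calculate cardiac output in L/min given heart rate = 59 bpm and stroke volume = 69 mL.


CO = HR * SV
CO = 59 * 69 / 1000
CO = 4.071 L/min


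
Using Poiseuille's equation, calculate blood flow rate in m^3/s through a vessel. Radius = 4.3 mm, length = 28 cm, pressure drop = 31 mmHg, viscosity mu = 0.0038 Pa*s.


Q = pi*r^4*dP / (8*mu*L)
r = 0.0043 m, L = 0.28 m
dP = 31 mmHg = 4132.982 Pa
Q = 5.2150e-04 m^3/s


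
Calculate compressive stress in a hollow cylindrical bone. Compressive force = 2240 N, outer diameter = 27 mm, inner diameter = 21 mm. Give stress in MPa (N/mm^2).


A = pi*(r_o^2 - r_i^2)
r_o = 13.5 mm, r_i = 10.5 mm
A = 226.195 mm^2
sigma = F/A = 2240 / 226.195
sigma = 9.903 MPa


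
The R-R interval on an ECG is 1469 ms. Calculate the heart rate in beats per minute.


HR = 60 / RR_interval(s)
RR = 1469 ms = 1.469 s
HR = 60 / 1.469 = 40.84 bpm


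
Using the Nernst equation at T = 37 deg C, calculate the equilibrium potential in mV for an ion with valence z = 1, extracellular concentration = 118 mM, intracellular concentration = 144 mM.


E = (RT/(zF)) * ln(C_out/C_in)
T = 37 + 273.15 = 310.15 K
E = (8.314 * 310.15 / (1 * 96485)) * ln(118/144)
E = -5.322 mV


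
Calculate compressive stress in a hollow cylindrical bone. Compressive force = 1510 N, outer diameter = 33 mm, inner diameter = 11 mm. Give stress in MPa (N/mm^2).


A = pi*(r_o^2 - r_i^2)
r_o = 16.5 mm, r_i = 5.5 mm
A = 760.265 mm^2
sigma = F/A = 1510 / 760.265
sigma = 1.986 MPa


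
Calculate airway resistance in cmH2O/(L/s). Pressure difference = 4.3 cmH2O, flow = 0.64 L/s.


R = dP / flow
R = 4.3 / 0.64
R = 6.719 cmH2O/(L/s)


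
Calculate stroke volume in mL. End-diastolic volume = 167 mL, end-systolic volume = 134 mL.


SV = EDV - ESV
SV = 167 - 134
SV = 33 mL


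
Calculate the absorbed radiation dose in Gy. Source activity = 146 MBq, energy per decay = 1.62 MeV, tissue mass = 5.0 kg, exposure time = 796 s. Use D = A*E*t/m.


A = 146 MBq = 1.4600e+08 Bq
E = 1.62 MeV = 2.59524e-13 J
D = A*E*t/m = 1.4600e+08*2.59524e-13*796/5.0
D = 0.006032 Gy


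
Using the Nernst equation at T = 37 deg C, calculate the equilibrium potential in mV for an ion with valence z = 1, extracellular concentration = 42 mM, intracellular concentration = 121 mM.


E = (RT/(zF)) * ln(C_out/C_in)
T = 37 + 273.15 = 310.15 K
E = (8.314 * 310.15 / (1 * 96485)) * ln(42/121)
E = -28.28 mV


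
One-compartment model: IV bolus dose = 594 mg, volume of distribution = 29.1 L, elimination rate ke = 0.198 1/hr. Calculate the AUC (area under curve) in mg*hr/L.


C0 = Dose/Vd = 594/29.1 = 20.4124 mg/L
AUC = C0/ke = 20.4124/0.198
AUC = 103.1 mg*hr/L


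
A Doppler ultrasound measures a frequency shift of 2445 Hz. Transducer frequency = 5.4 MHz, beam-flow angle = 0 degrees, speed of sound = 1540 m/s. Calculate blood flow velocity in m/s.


v = fd * c / (2 * f0 * cos(theta))
v = 2445 * 1540 / (2 * 5.4000e+06 * cos(0))
v = 0.3486 m/s


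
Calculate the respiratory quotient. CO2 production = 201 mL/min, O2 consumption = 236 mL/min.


RQ = VCO2 / VO2
RQ = 201 / 236
RQ = 0.8517


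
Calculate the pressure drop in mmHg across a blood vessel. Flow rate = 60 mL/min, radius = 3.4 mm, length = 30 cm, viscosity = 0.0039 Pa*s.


dP = 8*mu*L*Q / (pi*r^4)
Q = 60 mL/min = 1e-06 m^3/s
dP = 22.2951 Pa = 22.2951 / 133.322 mmHg = 0.1672 mmHg


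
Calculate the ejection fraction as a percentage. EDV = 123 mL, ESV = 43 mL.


SV = EDV - ESV = 123 - 43 = 80 mL
EF = SV/EDV * 100 = 80/123 * 100
EF = 65.04%


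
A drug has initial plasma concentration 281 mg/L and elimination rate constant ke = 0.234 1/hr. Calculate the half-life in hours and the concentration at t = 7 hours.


t_half = ln(2) / ke = 0.693147 / 0.234 = 2.962 hr
C(t) = C0 * exp(-ke*t) = 281 * exp(-0.234*7)
C(7) = 54.62 mg/L


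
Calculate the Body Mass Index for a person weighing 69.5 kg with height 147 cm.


BMI = weight / height^2
height = 147 cm = 1.47 m
BMI = 69.5 / 1.47^2
BMI = 32.16 kg/m^2


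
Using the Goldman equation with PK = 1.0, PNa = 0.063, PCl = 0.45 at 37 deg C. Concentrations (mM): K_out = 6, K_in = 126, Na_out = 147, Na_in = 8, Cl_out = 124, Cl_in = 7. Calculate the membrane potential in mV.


Vm = (RT/F)*ln((PK*Ko + PNa*Nao + PCl*Cli)/(PK*Ki + PNa*Nai + PCl*Clo))
Numer = 18.411, Denom = 182.304
Vm = -61.27 mV


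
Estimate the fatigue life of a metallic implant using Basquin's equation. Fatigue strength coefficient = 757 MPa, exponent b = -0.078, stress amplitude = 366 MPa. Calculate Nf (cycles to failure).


sigma_a = sigma_f' * (2Nf)^b
2Nf = (sigma_a/sigma_f')^(1/b)
2Nf = (366/757)^(1/-0.078)
2Nf = 11126.114
Nf = 5563


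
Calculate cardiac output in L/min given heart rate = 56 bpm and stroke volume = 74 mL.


CO = HR * SV
CO = 56 * 74 / 1000
CO = 4.144 L/min


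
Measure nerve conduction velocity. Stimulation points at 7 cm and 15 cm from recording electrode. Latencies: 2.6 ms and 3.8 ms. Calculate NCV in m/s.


Distance = (15 - 7) / 100 = 0.08 m
dt = (3.8 - 2.6) / 1000 = 0.0012 s
NCV = dist / dt = 66.67 m/s


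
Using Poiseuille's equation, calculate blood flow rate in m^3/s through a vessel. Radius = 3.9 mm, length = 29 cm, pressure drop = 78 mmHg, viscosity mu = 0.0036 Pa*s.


Q = pi*r^4*dP / (8*mu*L)
r = 0.0039 m, L = 0.29 m
dP = 78 mmHg = 10399.116 Pa
Q = 9.0493e-04 m^3/s


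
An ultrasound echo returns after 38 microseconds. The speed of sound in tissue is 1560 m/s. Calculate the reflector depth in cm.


depth = c * t / 2
t = 38 us = 3.8000e-05 s
depth = 1560 * 3.8000e-05 / 2
depth = 0.02964 m = 2.964 cm


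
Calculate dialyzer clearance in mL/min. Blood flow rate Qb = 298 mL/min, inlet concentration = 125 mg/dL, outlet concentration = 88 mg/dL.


K = Qb * (Cb_in - Cb_out) / Cb_in
K = 298 * (125 - 88) / 125
K = 88.21 mL/min


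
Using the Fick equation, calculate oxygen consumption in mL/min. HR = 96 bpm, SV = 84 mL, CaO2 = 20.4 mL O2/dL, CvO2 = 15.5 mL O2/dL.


CO = HR*SV = 96*84/1000 = 8.064 L/min
a-v O2 diff = 20.4 - 15.5 = 4.9 mL/dL
VO2 = CO * (CaO2-CvO2) * 10 dL/L
VO2 = 8.064 * 4.9 * 10
VO2 = 395.1 mL/min


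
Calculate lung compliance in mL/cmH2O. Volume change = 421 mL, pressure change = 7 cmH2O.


C = dV / dP
C = 421 / 7
C = 60.14 mL/cmH2O


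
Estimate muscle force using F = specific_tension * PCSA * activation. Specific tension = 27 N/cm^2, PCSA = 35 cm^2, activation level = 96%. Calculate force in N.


F = sigma * PCSA * activation
F = 27 * 35 * 0.96
F = 907.2 N


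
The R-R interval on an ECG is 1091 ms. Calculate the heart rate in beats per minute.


HR = 60 / RR_interval(s)
RR = 1091 ms = 1.091 s
HR = 60 / 1.091 = 55 bpm


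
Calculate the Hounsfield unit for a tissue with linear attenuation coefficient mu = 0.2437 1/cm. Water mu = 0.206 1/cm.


HU = ((mu_tissue - mu_water) / mu_water) * 1000
HU = ((0.2437 - 0.206) / 0.206) * 1000
HU = 183


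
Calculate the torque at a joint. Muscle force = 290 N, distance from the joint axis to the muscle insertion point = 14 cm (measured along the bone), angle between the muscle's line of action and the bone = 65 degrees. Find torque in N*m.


Torque = F * d * sin(theta)   (moment arm = d*sin(theta))
d = 14 cm = 0.14 m
Torque = 290 * 0.14 * sin(65)
Torque = 36.8 N*m


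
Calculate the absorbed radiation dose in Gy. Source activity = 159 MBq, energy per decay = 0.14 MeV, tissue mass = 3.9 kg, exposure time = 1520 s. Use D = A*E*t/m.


A = 159 MBq = 1.5900e+08 Bq
E = 0.14 MeV = 2.2428e-14 J
D = A*E*t/m = 1.5900e+08*2.2428e-14*1520/3.9
D = 0.00139 Gy


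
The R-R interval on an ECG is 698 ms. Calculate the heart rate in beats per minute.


HR = 60 / RR_interval(s)
RR = 698 ms = 0.698 s
HR = 60 / 0.698 = 85.96 bpm


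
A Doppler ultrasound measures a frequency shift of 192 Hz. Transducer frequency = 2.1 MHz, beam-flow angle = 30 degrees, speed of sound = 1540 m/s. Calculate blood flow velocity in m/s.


v = fd * c / (2 * f0 * cos(theta))
v = 192 * 1540 / (2 * 2.1000e+06 * cos(30))
v = 0.08129 m/s


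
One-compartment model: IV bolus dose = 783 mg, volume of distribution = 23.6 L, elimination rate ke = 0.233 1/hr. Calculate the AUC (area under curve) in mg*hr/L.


C0 = Dose/Vd = 783/23.6 = 33.178 mg/L
AUC = C0/ke = 33.178/0.233
AUC = 142.4 mg*hr/L


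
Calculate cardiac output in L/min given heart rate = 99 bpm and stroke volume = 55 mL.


CO = HR * SV
CO = 99 * 55 / 1000
CO = 5.445 L/min


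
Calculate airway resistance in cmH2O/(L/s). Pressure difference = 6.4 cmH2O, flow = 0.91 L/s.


R = dP / flow
R = 6.4 / 0.91
R = 7.033 cmH2O/(L/s)


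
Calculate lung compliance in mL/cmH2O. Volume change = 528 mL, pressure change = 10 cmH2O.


C = dV / dP
C = 528 / 10
C = 52.8 mL/cmH2O


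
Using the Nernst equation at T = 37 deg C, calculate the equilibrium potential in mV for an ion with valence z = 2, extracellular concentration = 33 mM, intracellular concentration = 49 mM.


E = (RT/(zF)) * ln(C_out/C_in)
T = 37 + 273.15 = 310.15 K
E = (8.314 * 310.15 / (2 * 96485)) * ln(33/49)
E = -5.282 mV


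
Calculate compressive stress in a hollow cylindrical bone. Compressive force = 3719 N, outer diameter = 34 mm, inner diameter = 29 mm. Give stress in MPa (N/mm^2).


A = pi*(r_o^2 - r_i^2)
r_o = 17 mm, r_i = 14.5 mm
A = 247.4 mm^2
sigma = F/A = 3719 / 247.4
sigma = 15.03 MPa


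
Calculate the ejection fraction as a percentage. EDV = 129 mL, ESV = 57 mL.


SV = EDV - ESV = 129 - 57 = 72 mL
EF = SV/EDV * 100 = 72/129 * 100
EF = 55.81%


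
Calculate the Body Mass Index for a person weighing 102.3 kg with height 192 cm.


BMI = weight / height^2
height = 192 cm = 1.92 m
BMI = 102.3 / 1.92^2
BMI = 27.75 kg/m^2


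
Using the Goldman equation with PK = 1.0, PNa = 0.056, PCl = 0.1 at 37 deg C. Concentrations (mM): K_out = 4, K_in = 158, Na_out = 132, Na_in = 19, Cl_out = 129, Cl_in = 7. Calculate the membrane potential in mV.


Vm = (RT/F)*ln((PK*Ko + PNa*Nao + PCl*Cli)/(PK*Ki + PNa*Nai + PCl*Clo))
Numer = 12.092, Denom = 171.964
Vm = -70.95 mV


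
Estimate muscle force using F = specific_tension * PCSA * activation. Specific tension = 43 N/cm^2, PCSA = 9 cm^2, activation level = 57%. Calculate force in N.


F = sigma * PCSA * activation
F = 43 * 9 * 0.57
F = 220.6 N


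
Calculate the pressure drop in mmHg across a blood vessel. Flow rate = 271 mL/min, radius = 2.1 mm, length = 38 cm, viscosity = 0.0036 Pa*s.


dP = 8*mu*L*Q / (pi*r^4)
Q = 271 mL/min = 4.51667e-06 m^3/s
dP = 809.035 Pa = 809.035 / 133.322 mmHg = 6.068 mmHg


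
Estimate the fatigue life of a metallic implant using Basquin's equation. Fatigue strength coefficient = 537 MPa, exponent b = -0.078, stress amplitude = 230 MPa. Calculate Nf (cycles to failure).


sigma_a = sigma_f' * (2Nf)^b
2Nf = (sigma_a/sigma_f')^(1/b)
2Nf = (230/537)^(1/-0.078)
2Nf = 52614.849
Nf = 2.631e+04


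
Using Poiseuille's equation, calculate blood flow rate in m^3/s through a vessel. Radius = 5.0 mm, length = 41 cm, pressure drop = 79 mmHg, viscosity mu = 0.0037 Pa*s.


Q = pi*r^4*dP / (8*mu*L)
r = 0.005 m, L = 0.41 m
dP = 79 mmHg = 10532.438 Pa
Q = 0.001704 m^3/s


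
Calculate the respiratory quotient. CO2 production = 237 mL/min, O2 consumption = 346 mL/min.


RQ = VCO2 / VO2
RQ = 237 / 346
RQ = 0.685


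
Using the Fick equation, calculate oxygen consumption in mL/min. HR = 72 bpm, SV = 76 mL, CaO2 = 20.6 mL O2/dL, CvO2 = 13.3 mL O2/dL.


CO = HR*SV = 72*76/1000 = 5.472 L/min
a-v O2 diff = 20.6 - 13.3 = 7.3 mL/dL
VO2 = CO * (CaO2-CvO2) * 10 dL/L
VO2 = 5.472 * 7.3 * 10
VO2 = 399.5 mL/min


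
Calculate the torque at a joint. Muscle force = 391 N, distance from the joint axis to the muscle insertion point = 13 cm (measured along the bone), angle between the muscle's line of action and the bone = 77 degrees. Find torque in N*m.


Torque = F * d * sin(theta)   (moment arm = d*sin(theta))
d = 13 cm = 0.13 m
Torque = 391 * 0.13 * sin(77)
Torque = 49.53 N*m


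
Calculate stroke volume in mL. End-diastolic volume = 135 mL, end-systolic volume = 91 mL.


SV = EDV - ESV
SV = 135 - 91
SV = 44 mL


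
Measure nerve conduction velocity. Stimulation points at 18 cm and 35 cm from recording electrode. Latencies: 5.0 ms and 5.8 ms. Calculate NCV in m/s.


Distance = (35 - 18) / 100 = 0.17 m
dt = (5.8 - 5.0) / 1000 = 8.0000e-04 s
NCV = dist / dt = 212.5 m/s


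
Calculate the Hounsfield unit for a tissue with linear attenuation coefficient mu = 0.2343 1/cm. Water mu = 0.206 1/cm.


HU = ((mu_tissue - mu_water) / mu_water) * 1000
HU = ((0.2343 - 0.206) / 0.206) * 1000
HU = 137.4


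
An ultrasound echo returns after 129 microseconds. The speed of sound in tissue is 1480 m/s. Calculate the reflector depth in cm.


depth = c * t / 2
t = 129 us = 1.2900e-04 s
depth = 1480 * 1.2900e-04 / 2
depth = 0.09546 m = 9.546 cm


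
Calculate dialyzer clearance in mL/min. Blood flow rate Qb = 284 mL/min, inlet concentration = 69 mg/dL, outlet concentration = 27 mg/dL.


K = Qb * (Cb_in - Cb_out) / Cb_in
K = 284 * (69 - 27) / 69
K = 172.9 mL/min


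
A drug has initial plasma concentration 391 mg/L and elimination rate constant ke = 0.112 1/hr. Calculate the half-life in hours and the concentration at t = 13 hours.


t_half = ln(2) / ke = 0.693147 / 0.112 = 6.189 hr
C(t) = C0 * exp(-ke*t) = 391 * exp(-0.112*13)
C(13) = 91.17 mg/L


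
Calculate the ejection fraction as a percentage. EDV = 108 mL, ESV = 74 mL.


SV = EDV - ESV = 108 - 74 = 34 mL
EF = SV/EDV * 100 = 34/108 * 100
EF = 31.48%


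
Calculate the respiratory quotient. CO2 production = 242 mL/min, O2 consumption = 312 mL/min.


RQ = VCO2 / VO2
RQ = 242 / 312
RQ = 0.7756


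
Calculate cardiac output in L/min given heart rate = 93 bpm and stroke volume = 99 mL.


CO = HR * SV
CO = 93 * 99 / 1000
CO = 9.207 L/min


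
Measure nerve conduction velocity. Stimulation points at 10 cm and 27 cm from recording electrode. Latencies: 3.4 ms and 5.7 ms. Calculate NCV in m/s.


Distance = (27 - 10) / 100 = 0.17 m
dt = (5.7 - 3.4) / 1000 = 0.0023 s
NCV = dist / dt = 73.91 m/s


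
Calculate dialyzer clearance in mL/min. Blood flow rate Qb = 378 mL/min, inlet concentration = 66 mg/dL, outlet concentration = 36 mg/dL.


K = Qb * (Cb_in - Cb_out) / Cb_in
K = 378 * (66 - 36) / 66
K = 171.8 mL/min


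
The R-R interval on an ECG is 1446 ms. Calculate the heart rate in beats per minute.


HR = 60 / RR_interval(s)
RR = 1446 ms = 1.446 s
HR = 60 / 1.446 = 41.49 bpm


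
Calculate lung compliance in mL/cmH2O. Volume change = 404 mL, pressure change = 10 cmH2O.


C = dV / dP
C = 404 / 10
C = 40.4 mL/cmH2O


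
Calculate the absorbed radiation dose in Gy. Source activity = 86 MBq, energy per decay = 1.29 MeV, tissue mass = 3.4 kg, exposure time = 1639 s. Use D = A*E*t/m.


A = 86 MBq = 8.6000e+07 Bq
E = 1.29 MeV = 2.06658e-13 J
D = A*E*t/m = 8.6000e+07*2.06658e-13*1639/3.4
D = 0.008567 Gy


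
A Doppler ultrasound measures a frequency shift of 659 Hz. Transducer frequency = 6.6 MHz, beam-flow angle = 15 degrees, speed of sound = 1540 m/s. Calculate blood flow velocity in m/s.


v = fd * c / (2 * f0 * cos(theta))
v = 659 * 1540 / (2 * 6.6000e+06 * cos(15))
v = 0.0796 m/s


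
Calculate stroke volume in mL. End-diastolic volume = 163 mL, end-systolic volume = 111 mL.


SV = EDV - ESV
SV = 163 - 111
SV = 52 mL


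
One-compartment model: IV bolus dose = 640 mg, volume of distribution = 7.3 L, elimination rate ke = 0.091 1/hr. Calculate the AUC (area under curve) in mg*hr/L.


C0 = Dose/Vd = 640/7.3 = 87.6712 mg/L
AUC = C0/ke = 87.6712/0.091
AUC = 963.4 mg*hr/L


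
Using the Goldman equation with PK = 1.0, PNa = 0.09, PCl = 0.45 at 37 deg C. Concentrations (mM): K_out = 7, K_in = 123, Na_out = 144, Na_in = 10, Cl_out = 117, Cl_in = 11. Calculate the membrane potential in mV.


Vm = (RT/F)*ln((PK*Ko + PNa*Nao + PCl*Cli)/(PK*Ki + PNa*Nai + PCl*Clo))
Numer = 24.91, Denom = 176.55
Vm = -52.34 mV


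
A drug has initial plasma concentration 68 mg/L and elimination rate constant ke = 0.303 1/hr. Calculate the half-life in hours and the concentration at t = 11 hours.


t_half = ln(2) / ke = 0.693147 / 0.303 = 2.288 hr
C(t) = C0 * exp(-ke*t) = 68 * exp(-0.303*11)
C(11) = 2.427 mg/L


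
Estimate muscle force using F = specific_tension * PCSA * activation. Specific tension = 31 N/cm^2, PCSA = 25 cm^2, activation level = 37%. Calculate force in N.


F = sigma * PCSA * activation
F = 31 * 25 * 0.37
F = 286.8 N


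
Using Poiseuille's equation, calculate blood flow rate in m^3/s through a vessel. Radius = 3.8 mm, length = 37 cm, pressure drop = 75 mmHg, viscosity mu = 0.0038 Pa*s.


Q = pi*r^4*dP / (8*mu*L)
r = 0.0038 m, L = 0.37 m
dP = 75 mmHg = 9999.15 Pa
Q = 5.8233e-04 m^3/s


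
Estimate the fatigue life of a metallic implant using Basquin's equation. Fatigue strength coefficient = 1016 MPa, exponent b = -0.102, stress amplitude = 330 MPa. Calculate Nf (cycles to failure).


sigma_a = sigma_f' * (2Nf)^b
2Nf = (sigma_a/sigma_f')^(1/b)
2Nf = (330/1016)^(1/-0.102)
2Nf = 61381.422
Nf = 3.069e+04


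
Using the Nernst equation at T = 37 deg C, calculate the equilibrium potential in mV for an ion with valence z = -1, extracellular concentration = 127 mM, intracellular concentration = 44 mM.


E = (RT/(zF)) * ln(C_out/C_in)
T = 37 + 273.15 = 310.15 K
E = (8.314 * 310.15 / (-1 * 96485)) * ln(127/44)
E = -28.33 mV


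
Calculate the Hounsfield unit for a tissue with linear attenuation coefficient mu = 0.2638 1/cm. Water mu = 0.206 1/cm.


HU = ((mu_tissue - mu_water) / mu_water) * 1000
HU = ((0.2638 - 0.206) / 0.206) * 1000
HU = 280.6


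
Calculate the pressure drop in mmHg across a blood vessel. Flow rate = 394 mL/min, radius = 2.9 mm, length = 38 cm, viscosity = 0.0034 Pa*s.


dP = 8*mu*L*Q / (pi*r^4)
Q = 394 mL/min = 6.56667e-06 m^3/s
dP = 305.461 Pa = 305.461 / 133.322 mmHg = 2.291 mmHg


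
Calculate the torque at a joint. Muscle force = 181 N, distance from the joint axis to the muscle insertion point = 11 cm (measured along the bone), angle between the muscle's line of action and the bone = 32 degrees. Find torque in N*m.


Torque = F * d * sin(theta)   (moment arm = d*sin(theta))
d = 11 cm = 0.11 m
Torque = 181 * 0.11 * sin(32)
Torque = 10.55 N*m


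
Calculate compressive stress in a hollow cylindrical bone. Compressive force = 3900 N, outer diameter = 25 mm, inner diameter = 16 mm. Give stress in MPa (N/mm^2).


A = pi*(r_o^2 - r_i^2)
r_o = 12.5 mm, r_i = 8 mm
A = 289.812 mm^2
sigma = F/A = 3900 / 289.812
sigma = 13.46 MPa


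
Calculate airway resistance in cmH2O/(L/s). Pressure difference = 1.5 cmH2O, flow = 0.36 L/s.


R = dP / flow
R = 1.5 / 0.36
R = 4.167 cmH2O/(L/s)


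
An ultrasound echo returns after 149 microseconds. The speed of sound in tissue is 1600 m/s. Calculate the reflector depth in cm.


depth = c * t / 2
t = 149 us = 1.4900e-04 s
depth = 1600 * 1.4900e-04 / 2
depth = 0.1192 m = 11.92 cm


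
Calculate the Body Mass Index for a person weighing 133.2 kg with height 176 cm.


BMI = weight / height^2
height = 176 cm = 1.76 m
BMI = 133.2 / 1.76^2
BMI = 43 kg/m^2


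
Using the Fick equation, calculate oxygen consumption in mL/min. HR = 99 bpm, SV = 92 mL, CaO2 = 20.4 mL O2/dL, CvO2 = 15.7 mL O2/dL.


CO = HR*SV = 99*92/1000 = 9.108 L/min
a-v O2 diff = 20.4 - 15.7 = 4.7 mL/dL
VO2 = CO * (CaO2-CvO2) * 10 dL/L
VO2 = 9.108 * 4.7 * 10
VO2 = 428.1 mL/min


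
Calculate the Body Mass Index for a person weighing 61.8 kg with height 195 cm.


BMI = weight / height^2
height = 195 cm = 1.95 m
BMI = 61.8 / 1.95^2
BMI = 16.25 kg/m^2


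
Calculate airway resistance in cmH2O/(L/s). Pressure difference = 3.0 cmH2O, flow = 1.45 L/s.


R = dP / flow
R = 3.0 / 1.45
R = 2.069 cmH2O/(L/s)


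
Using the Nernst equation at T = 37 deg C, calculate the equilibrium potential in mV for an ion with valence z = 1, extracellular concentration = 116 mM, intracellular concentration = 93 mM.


E = (RT/(zF)) * ln(C_out/C_in)
T = 37 + 273.15 = 310.15 K
E = (8.314 * 310.15 / (1 * 96485)) * ln(116/93)
E = 5.906 mV


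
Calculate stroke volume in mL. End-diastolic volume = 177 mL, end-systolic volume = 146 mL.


SV = EDV - ESV
SV = 177 - 146
SV = 31 mL


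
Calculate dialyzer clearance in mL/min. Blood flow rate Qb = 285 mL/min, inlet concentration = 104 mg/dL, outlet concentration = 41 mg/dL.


K = Qb * (Cb_in - Cb_out) / Cb_in
K = 285 * (104 - 41) / 104
K = 172.6 mL/min


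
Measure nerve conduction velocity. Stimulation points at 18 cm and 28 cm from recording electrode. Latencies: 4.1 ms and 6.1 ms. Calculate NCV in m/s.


Distance = (28 - 18) / 100 = 0.1 m
dt = (6.1 - 4.1) / 1000 = 0.002 s
NCV = dist / dt = 50 m/s


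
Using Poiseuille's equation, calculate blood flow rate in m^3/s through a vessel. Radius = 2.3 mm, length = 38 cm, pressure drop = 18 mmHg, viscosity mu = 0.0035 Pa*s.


Q = pi*r^4*dP / (8*mu*L)
r = 0.0023 m, L = 0.38 m
dP = 18 mmHg = 2399.796 Pa
Q = 1.9829e-05 m^3/s


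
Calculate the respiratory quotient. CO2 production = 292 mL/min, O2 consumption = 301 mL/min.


RQ = VCO2 / VO2
RQ = 292 / 301
RQ = 0.9701


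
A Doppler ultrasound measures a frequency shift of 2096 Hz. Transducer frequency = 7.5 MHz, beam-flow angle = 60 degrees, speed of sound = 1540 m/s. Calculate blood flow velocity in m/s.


v = fd * c / (2 * f0 * cos(theta))
v = 2096 * 1540 / (2 * 7.5000e+06 * cos(60))
v = 0.4304 m/s


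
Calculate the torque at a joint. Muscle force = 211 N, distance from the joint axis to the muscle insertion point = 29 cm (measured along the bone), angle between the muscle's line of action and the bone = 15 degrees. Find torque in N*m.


Torque = F * d * sin(theta)   (moment arm = d*sin(theta))
d = 29 cm = 0.29 m
Torque = 211 * 0.29 * sin(15)
Torque = 15.84 N*m


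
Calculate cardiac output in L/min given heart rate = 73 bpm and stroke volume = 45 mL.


CO = HR * SV
CO = 73 * 45 / 1000
CO = 3.285 L/min


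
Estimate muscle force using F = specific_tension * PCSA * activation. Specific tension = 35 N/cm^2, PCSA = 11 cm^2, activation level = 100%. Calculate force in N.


F = sigma * PCSA * activation
F = 35 * 11 * 1
F = 385 N


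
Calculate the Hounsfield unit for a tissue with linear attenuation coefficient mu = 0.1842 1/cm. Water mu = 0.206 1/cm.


HU = ((mu_tissue - mu_water) / mu_water) * 1000
HU = ((0.1842 - 0.206) / 0.206) * 1000
HU = -105.8


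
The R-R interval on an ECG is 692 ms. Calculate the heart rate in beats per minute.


HR = 60 / RR_interval(s)
RR = 692 ms = 0.692 s
HR = 60 / 0.692 = 86.71 bpm


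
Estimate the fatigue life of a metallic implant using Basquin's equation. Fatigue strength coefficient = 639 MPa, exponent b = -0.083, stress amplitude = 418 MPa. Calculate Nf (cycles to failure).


sigma_a = sigma_f' * (2Nf)^b
2Nf = (sigma_a/sigma_f')^(1/b)
2Nf = (418/639)^(1/-0.083)
2Nf = 166.25627
Nf = 83.13


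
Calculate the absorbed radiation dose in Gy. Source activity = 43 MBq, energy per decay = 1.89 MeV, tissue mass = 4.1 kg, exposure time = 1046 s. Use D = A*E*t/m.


A = 43 MBq = 4.3000e+07 Bq
E = 1.89 MeV = 3.02778e-13 J
D = A*E*t/m = 4.3000e+07*3.02778e-13*1046/4.1
D = 0.003322 Gy


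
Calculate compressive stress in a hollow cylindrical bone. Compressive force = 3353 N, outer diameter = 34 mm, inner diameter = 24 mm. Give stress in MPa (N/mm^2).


A = pi*(r_o^2 - r_i^2)
r_o = 17 mm, r_i = 12 mm
A = 455.531 mm^2
sigma = F/A = 3353 / 455.531
sigma = 7.361 MPa


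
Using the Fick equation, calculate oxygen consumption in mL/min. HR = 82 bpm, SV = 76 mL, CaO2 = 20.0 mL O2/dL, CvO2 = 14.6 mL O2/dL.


CO = HR*SV = 82*76/1000 = 6.232 L/min
a-v O2 diff = 20.0 - 14.6 = 5.4 mL/dL
VO2 = CO * (CaO2-CvO2) * 10 dL/L
VO2 = 6.232 * 5.4 * 10
VO2 = 336.5 mL/min


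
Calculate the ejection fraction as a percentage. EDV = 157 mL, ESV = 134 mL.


SV = EDV - ESV = 157 - 134 = 23 mL
EF = SV/EDV * 100 = 23/157 * 100
EF = 14.65%


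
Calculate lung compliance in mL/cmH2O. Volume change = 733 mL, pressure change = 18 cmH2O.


C = dV / dP
C = 733 / 18
C = 40.72 mL/cmH2O


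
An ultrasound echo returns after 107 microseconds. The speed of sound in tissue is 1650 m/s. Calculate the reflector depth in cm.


depth = c * t / 2
t = 107 us = 1.0700e-04 s
depth = 1650 * 1.0700e-04 / 2
depth = 0.088275 m = 8.8275 cm


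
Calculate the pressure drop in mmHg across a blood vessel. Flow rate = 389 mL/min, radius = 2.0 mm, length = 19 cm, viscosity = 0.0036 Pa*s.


dP = 8*mu*L*Q / (pi*r^4)
Q = 389 mL/min = 6.48333e-06 m^3/s
dP = 705.788 Pa = 705.788 / 133.322 mmHg = 5.294 mmHg


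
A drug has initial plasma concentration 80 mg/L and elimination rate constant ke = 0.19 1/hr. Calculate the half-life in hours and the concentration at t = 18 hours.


t_half = ln(2) / ke = 0.693147 / 0.19 = 3.648 hr
C(t) = C0 * exp(-ke*t) = 80 * exp(-0.19*18)
C(18) = 2.617 mg/L


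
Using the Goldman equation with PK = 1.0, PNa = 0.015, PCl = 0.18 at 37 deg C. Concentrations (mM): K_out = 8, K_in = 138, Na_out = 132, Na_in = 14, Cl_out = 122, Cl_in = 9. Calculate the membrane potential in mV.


Vm = (RT/F)*ln((PK*Ko + PNa*Nao + PCl*Cli)/(PK*Ki + PNa*Nai + PCl*Clo))
Numer = 11.6, Denom = 160.17
Vm = -70.16 mV


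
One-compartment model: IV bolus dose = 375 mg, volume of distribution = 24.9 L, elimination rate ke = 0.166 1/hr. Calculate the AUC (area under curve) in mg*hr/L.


C0 = Dose/Vd = 375/24.9 = 15.0602 mg/L
AUC = C0/ke = 15.0602/0.166
AUC = 90.72 mg*hr/L


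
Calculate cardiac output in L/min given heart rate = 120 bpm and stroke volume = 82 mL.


CO = HR * SV
CO = 120 * 82 / 1000
CO = 9.84 L/min


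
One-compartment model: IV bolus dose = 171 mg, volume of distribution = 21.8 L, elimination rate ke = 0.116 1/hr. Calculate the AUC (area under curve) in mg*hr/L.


C0 = Dose/Vd = 171/21.8 = 7.84404 mg/L
AUC = C0/ke = 7.84404/0.116
AUC = 67.62 mg*hr/L


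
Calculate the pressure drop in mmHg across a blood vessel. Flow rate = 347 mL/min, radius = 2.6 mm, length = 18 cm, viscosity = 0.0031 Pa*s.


dP = 8*mu*L*Q / (pi*r^4)
Q = 347 mL/min = 5.78333e-06 m^3/s
dP = 179.829 Pa = 179.829 / 133.322 mmHg = 1.349 mmHg


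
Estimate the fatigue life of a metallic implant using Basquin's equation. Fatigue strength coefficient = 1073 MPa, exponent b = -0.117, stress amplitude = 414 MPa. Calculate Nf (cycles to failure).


sigma_a = sigma_f' * (2Nf)^b
2Nf = (sigma_a/sigma_f')^(1/b)
2Nf = (414/1073)^(1/-0.117)
2Nf = 3427.9734
Nf = 1714


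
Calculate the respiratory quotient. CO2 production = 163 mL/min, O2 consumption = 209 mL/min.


RQ = VCO2 / VO2
RQ = 163 / 209
RQ = 0.7799


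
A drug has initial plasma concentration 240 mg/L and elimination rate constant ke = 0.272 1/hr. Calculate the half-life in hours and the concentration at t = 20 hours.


t_half = ln(2) / ke = 0.693147 / 0.272 = 2.548 hr
C(t) = C0 * exp(-ke*t) = 240 * exp(-0.272*20)
C(20) = 1.041 mg/L


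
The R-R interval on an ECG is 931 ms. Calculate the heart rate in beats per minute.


HR = 60 / RR_interval(s)
RR = 931 ms = 0.931 s
HR = 60 / 0.931 = 64.45 bpm


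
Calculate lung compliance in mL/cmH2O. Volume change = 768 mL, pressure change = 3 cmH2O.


C = dV / dP
C = 768 / 3
C = 256 mL/cmH2O


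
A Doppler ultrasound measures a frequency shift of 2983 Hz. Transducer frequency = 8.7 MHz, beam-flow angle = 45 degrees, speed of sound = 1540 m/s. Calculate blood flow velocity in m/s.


v = fd * c / (2 * f0 * cos(theta))
v = 2983 * 1540 / (2 * 8.7000e+06 * cos(45))
v = 0.3734 m/s


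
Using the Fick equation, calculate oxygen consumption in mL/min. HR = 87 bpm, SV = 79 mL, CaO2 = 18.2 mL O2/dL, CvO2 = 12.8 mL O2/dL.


CO = HR*SV = 87*79/1000 = 6.873 L/min
a-v O2 diff = 18.2 - 12.8 = 5.4 mL/dL
VO2 = CO * (CaO2-CvO2) * 10 dL/L
VO2 = 6.873 * 5.4 * 10
VO2 = 371.1 mL/min


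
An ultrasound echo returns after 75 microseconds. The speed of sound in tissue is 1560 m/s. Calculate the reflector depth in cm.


depth = c * t / 2
t = 75 us = 7.5000e-05 s
depth = 1560 * 7.5000e-05 / 2
depth = 0.0585 m = 5.85 cm


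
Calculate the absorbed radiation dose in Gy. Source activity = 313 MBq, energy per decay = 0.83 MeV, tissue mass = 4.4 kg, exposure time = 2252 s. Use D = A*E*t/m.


A = 313 MBq = 3.1300e+08 Bq
E = 0.83 MeV = 1.32966e-13 J
D = A*E*t/m = 3.1300e+08*1.32966e-13*2252/4.4
D = 0.0213 Gy


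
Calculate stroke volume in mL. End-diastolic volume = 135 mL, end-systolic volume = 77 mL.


SV = EDV - ESV
SV = 135 - 77
SV = 58 mL


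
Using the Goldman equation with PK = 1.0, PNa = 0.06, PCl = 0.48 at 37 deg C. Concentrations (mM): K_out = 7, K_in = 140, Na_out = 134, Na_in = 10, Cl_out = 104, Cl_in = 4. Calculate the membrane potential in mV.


Vm = (RT/F)*ln((PK*Ko + PNa*Nao + PCl*Cli)/(PK*Ki + PNa*Nai + PCl*Clo))
Numer = 16.96, Denom = 190.52
Vm = -64.65 mV


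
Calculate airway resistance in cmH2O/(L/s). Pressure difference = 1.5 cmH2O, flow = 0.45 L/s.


R = dP / flow
R = 1.5 / 0.45
R = 3.333 cmH2O/(L/s)


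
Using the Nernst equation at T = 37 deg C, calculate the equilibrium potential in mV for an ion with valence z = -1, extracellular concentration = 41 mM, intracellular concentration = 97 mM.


E = (RT/(zF)) * ln(C_out/C_in)
T = 37 + 273.15 = 310.15 K
E = (8.314 * 310.15 / (-1 * 96485)) * ln(41/97)
E = 23.01 mV


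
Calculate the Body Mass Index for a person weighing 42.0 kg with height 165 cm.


BMI = weight / height^2
height = 165 cm = 1.65 m
BMI = 42.0 / 1.65^2
BMI = 15.43 kg/m^2


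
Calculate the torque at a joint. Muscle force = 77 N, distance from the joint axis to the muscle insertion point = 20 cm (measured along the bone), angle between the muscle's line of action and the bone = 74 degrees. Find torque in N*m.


Torque = F * d * sin(theta)   (moment arm = d*sin(theta))
d = 20 cm = 0.2 m
Torque = 77 * 0.2 * sin(74)
Torque = 14.8 N*m


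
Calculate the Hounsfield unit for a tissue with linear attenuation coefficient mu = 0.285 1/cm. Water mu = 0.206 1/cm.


HU = ((mu_tissue - mu_water) / mu_water) * 1000
HU = ((0.285 - 0.206) / 0.206) * 1000
HU = 383.5


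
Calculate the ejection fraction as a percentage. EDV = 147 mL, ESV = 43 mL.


SV = EDV - ESV = 147 - 43 = 104 mL
EF = SV/EDV * 100 = 104/147 * 100
EF = 70.75%


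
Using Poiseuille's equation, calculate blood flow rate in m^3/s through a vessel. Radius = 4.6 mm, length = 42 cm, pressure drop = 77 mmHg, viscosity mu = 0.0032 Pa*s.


Q = pi*r^4*dP / (8*mu*L)
r = 0.0046 m, L = 0.42 m
dP = 77 mmHg = 10265.794 Pa
Q = 0.001343 m^3/s


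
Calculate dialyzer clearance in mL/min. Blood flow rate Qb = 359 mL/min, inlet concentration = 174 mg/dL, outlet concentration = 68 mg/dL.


K = Qb * (Cb_in - Cb_out) / Cb_in
K = 359 * (174 - 68) / 174
K = 218.7 mL/min


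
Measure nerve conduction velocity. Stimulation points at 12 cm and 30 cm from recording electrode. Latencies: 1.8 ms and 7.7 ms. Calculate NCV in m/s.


Distance = (30 - 12) / 100 = 0.18 m
dt = (7.7 - 1.8) / 1000 = 0.0059 s
NCV = dist / dt = 30.51 m/s


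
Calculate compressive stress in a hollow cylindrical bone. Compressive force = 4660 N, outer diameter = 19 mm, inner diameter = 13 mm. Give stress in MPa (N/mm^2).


A = pi*(r_o^2 - r_i^2)
r_o = 9.5 mm, r_i = 6.5 mm
A = 150.796 mm^2
sigma = F/A = 4660 / 150.796
sigma = 30.9 MPa


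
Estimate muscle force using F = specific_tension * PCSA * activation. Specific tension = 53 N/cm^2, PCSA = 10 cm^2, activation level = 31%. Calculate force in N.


F = sigma * PCSA * activation
F = 53 * 10 * 0.31
F = 164.3 N


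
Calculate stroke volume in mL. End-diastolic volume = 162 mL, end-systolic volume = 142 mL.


SV = EDV - ESV
SV = 162 - 142
SV = 20 mL


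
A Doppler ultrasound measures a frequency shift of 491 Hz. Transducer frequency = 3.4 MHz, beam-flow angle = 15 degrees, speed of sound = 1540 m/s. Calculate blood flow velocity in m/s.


v = fd * c / (2 * f0 * cos(theta))
v = 491 * 1540 / (2 * 3.4000e+06 * cos(15))
v = 0.1151 m/s


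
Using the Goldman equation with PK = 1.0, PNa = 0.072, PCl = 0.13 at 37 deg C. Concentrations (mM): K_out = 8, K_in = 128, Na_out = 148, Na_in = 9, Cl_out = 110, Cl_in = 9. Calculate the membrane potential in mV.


Vm = (RT/F)*ln((PK*Ko + PNa*Nao + PCl*Cli)/(PK*Ki + PNa*Nai + PCl*Clo))
Numer = 19.826, Denom = 142.948
Vm = -52.8 mV
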